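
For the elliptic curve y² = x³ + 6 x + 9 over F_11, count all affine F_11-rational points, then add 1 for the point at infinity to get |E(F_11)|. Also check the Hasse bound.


Affine points = {(0, 3), (0, 8), (1, 4), (1, 7), (4, 3), (4, 8), (7, 3), (7, 8), (9, 0)}; affine count = 9; |E(F_11)| = 10.

Discriminant check: Δ ∝ 4a³ + 27b² = 4·6³ + 27·9² = 4·216 + 27·81 ≡ 4 (mod 11). Nonzero ⇒ E is nonsingular.
For each x ∈ F_11, compute rhs = x³ + 6·x + 9 mod 11, then count y ∈ F_11 with y² ≡ rhs.
  x = 0: rhs = 9, matching y values: 3, 8 (2 points).
  x = 1: rhs = 5, matching y values: 4, 7 (2 points).
  x = 2: rhs = 7, matching y values: none (0 points).
  x = 3: rhs = 10, matching y values: none (0 points).
  x = 4: rhs = 9, matching y values: 3, 8 (2 points).
  x = 5: rhs = 10, matching y values: none (0 points).
  x = 6: rhs = 8, matching y values: none (0 points).
  x = 7: rhs = 9, matching y values: 3, 8 (2 points).
  x = 8: rhs = 8, matching y values: none (0 points).
  x = 9: rhs = 0, matching y values: 0 (1 points).
  x = 10: rhs = 2, matching y values: none (0 points).
Total affine count: 9.
Full point count |E(F_11)| = 9 + 1 = 10.
Hasse bound: |10 − (11+1)| = |-2| = 2 ≤ 2√11 ≈ 6.6332 ✓.


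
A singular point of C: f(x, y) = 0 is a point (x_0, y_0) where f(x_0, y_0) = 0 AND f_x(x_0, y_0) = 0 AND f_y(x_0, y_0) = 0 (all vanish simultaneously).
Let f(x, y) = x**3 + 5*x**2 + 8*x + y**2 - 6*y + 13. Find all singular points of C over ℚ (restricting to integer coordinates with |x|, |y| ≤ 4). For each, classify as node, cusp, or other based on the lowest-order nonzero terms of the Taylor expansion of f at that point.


Singular points: {(-2, 3)}; classification: node.

Compute partial derivatives:
  f_x = 3*x**2 + 10*x + 8.
  f_y = 2*y - 6.
Scan x_0 ∈ {−4, ..., 4}. For each x_0, f_y(x_0, y) is a polynomial in y; find its integer roots y ∈ {−4, ..., 4}, then test f_x and f at those candidates.
  x = -4: f_y(-4, y) = 2*y - 6; vanishes at y ∈ {3}. (-4, 3): f_x = 16 ≠ 0.
  x = -3: f_y(-3, y) = 2*y - 6; vanishes at y ∈ {3}. (-3, 3): f_x = 5 ≠ 0.
  x = -2: f_y(-2, y) = 2*y - 6; vanishes at y ∈ {3}. (-2, 3): f_x = 0, f = 0 — SINGULAR.
  x = -1: f_y(-1, y) = 2*y - 6; vanishes at y ∈ {3}. (-1, 3): f_x = 1 ≠ 0.
  x = 0: f_y(0, y) = 2*y - 6; vanishes at y ∈ {3}. (0, 3): f_x = 8 ≠ 0.
  x = 1: f_y(1, y) = 2*y - 6; vanishes at y ∈ {3}. (1, 3): f_x = 21 ≠ 0.
  x = 2: f_y(2, y) = 2*y - 6; vanishes at y ∈ {3}. (2, 3): f_x = 40 ≠ 0.
  x = 3: f_y(3, y) = 2*y - 6; vanishes at y ∈ {3}. (3, 3): f_x = 65 ≠ 0.
  x = 4: f_y(4, y) = 2*y - 6; vanishes at y ∈ {3}. (4, 3): f_x = 96 ≠ 0.
Only singular point on the grid: (-2, 3).
Classify: substitute x = -2 + u, y = 3 + v and expand: f = u**3 - u**2 + v**2.
No constant or linear terms (consistent with a singular point). Quadratic part: -u**2 + v**2. Cubic part: u**3.
The quadratic part v**2 - u**2 = (v − u)(v + u) splits into two distinct linear factors, so there are two distinct tangent lines y − 3 = ±(x − -2) — this is a node (ordinary double point).
Classification: node.


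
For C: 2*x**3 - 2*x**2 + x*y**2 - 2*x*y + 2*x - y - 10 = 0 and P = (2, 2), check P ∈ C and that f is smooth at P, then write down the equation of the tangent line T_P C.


Tangent line at P: 18*x + 3*y - 42 = 0.

Step 1: f(2, 2) = 0, so P lies on C.
Step 2: partial derivatives
  f_x(x, y) = 6*x**2 - 4*x + y**2 - 2*y + 2, f_y(x, y) = 2*x*y - 2*x - 1.
  f_x(P) = 18, f_y(P) = 3 (gradient nonzero, so P is smooth).
Step 3: tangent line at P: 18·(x − 2) + 3·(y − 2) = 0.
Expanding: 18*x + 3*y - 42 = 0.


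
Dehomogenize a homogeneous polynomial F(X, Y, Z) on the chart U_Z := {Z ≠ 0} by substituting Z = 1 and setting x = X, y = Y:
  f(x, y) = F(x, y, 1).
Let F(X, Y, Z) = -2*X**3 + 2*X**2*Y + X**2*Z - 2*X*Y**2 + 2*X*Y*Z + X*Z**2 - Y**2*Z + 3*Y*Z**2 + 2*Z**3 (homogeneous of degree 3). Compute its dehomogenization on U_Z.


f(x, y) = -2*x**3 + 2*x**2*y + x**2 - 2*x*y**2 + 2*x*y + x - y**2 + 3*y + 2

On U_Z we set Z = 1. Each monomial c·X^i·Y^j·Z^k in F becomes c·x^i·y^j·1^k = c·x^i·y^j.
Substituting Z = 1: F(X, Y, 1) = -2*x**3 + 2*x**2*y + x**2 - 2*x*y**2 + 2*x*y + x - y**2 + 3*y + 2.
Note: deg(f) ≤ deg(F) = 3; strict inequality happens when F is divisible by Z (lost terms).


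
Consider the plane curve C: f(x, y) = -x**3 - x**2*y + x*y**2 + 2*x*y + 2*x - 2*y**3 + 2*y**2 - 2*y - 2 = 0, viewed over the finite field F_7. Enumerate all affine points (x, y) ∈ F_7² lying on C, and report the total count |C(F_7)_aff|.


Affine F_7-points: {(0, 2), (1, 2), (3, 4), (4, 2), (5, 6), (6, 3)}; count = 6.

For each of the 49 pairs (x, y) ∈ F_7², evaluate f(x, y) mod 7. Record the zeros.
  x = 0: [0↦5, 1↦3, 2↦0, 3↦5, 4↦6, 5↦5, 6↦4]  zeros at y ∈ {2}
  x = 1: [0↦6, 1↦6, 2↦0, 3↦4, 4↦6, 5↦1, 6↦5]  zeros at y ∈ {2}
  x = 2: [0↦1, 1↦1, 2↦4, 3↦5, 4↦6, 5↦2, 6↦2]  zeros at y ∈ ∅
  x = 3: [0↦5, 1↦3, 2↦6, 3↦2, 4↦0, 5↦2, 6↦3]  zeros at y ∈ {4}
  x = 4: [0↦5, 1↦6, 2↦0, 3↦3, 4↦3, 5↦2, 6↦2]  zeros at y ∈ {2}
  x = 5: [0↦2, 1↦4, 2↦1, 3↦2, 4↦2, 5↦3, 6↦0]  zeros at y ∈ {6}
  x = 6: [0↦4, 1↦5, 2↦3, 3↦0, 4↦5, 5↦6, 6↦5]  zeros at y ∈ {3}
Collecting zeros: affine points = {(0, 2), (1, 2), (3, 4), (4, 2), (5, 6), (6, 3)}.
Total count |C(F_7)_aff| = 6.


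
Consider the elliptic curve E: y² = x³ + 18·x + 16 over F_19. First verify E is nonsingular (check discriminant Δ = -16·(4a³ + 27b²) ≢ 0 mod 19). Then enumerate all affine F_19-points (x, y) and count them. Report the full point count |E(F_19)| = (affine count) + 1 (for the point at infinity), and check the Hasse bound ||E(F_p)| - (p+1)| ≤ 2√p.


Affine points = {(0, 4), (0, 15), (1, 4), (1, 15), (4, 0), (6, 6), (6, 13), (8, 8), (8, 11), (11, 5), (11, 14), (16, 7), (16, 12), (18, 4), (18, 15)}; affine count = 15; |E(F_19)| = 16.

Discriminant check: Δ ∝ 4a³ + 27b² = 4·18³ + 27·16² = 4·5832 + 27·256 ≡ 11 (mod 19). Nonzero ⇒ E is nonsingular.
For each x ∈ F_19, compute rhs = x³ + 18·x + 16 mod 19, then count y ∈ F_19 with y² ≡ rhs.
  x = 0: rhs = 16, matching y values: 4, 15 (2 points).
  x = 1: rhs = 16, matching y values: 4, 15 (2 points).
  x = 2: rhs = 3, matching y values: none (0 points).
  x = 3: rhs = 2, matching y values: none (0 points).
  x = 4: rhs = 0, matching y values: 0 (1 points).
  x = 5: rhs = 3, matching y values: none (0 points).
  x = 6: rhs = 17, matching y values: 6, 13 (2 points).
  x = 7: rhs = 10, matching y values: none (0 points).
  x = 8: rhs = 7, matching y values: 8, 11 (2 points).
  x = 9: rhs = 14, matching y values: none (0 points).
  x = 10: rhs = 18, matching y values: none (0 points).
  x = 11: rhs = 6, matching y values: 5, 14 (2 points).
  x = 12: rhs = 3, matching y values: none (0 points).
  x = 13: rhs = 15, matching y values: none (0 points).
  x = 14: rhs = 10, matching y values: none (0 points).
  x = 15: rhs = 13, matching y values: none (0 points).
  x = 16: rhs = 11, matching y values: 7, 12 (2 points).
  x = 17: rhs = 10, matching y values: none (0 points).
  x = 18: rhs = 16, matching y values: 4, 15 (2 points).
Total affine count: 15.
Full point count |E(F_19)| = 15 + 1 = 16.
Hasse bound: |16 − (19+1)| = |-4| = 4 ≤ 2√19 ≈ 8.7178 ✓.


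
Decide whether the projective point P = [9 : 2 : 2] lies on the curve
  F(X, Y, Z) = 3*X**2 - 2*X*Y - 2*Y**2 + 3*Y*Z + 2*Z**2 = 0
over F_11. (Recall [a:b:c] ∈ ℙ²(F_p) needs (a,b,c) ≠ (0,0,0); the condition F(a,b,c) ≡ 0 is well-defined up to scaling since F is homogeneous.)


F(9,2,2) ≡ 10 (mod 11); P is NOT on the curve.

Evaluate F(9, 2, 2) term-by-term (mod 11).
  3*X**2 ↦ 3·81·1·1 = 243
  -2*X*Y ↦ -2·9·2·1 = -36
  -2*Y**2 ↦ -2·1·4·1 = -8
  3*Y*Z ↦ 3·1·2·2 = 12
  2*Z**2 ↦ 2·1·1·4 = 8
Sum: F(9, 2, 2) = (243) + (-36) + (-8) + (12) + (8) = 219.
Reducing mod 11: 219 ≡ 10 (mod 11).
Since F(a, b, c) ≡ 10 ≠ 0 (mod 11), P does NOT lie on the curve.


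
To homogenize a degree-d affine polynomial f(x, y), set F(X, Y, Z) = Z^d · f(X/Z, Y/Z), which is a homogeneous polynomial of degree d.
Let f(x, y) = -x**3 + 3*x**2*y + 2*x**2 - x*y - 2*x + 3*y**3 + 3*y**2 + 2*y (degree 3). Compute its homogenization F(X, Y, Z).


F(X, Y, Z) = -X**3 + 3*X**2*Y + 2*X**2*Z - X*Y*Z - 2*X*Z**2 + 3*Y**3 + 3*Y**2*Z + 2*Y*Z**2

deg(f) = 3.
Substitute x = X/Z, y = Y/Z into f, then multiply by Z^3.
  monomial -1·x^3·y^0 ↦ -1·X^3·Y^0·Z^0.
  monomial 3·x^2·y^1 ↦ 3·X^2·Y^1·Z^0.
  monomial 2·x^2·y^0 ↦ 2·X^2·Y^0·Z^1.
  monomial -1·x^1·y^1 ↦ -1·X^1·Y^1·Z^1.
  monomial -2·x^1·y^0 ↦ -2·X^1·Y^0·Z^2.
  monomial 3·x^0·y^3 ↦ 3·X^0·Y^3·Z^0.
  monomial 3·x^0·y^2 ↦ 3·X^0·Y^2·Z^1.
  monomial 2·x^0·y^1 ↦ 2·X^0·Y^1·Z^2.
Collecting: F(X, Y, Z) = -X**3 + 3*X**2*Y + 2*X**2*Z - X*Y*Z - 2*X*Z**2 + 3*Y**3 + 3*Y**2*Z + 2*Y*Z**2.


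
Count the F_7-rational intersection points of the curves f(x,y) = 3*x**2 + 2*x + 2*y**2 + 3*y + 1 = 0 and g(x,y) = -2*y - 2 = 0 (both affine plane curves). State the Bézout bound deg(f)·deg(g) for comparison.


Common zeros: {(0, 6), (4, 6)}; count = 2; Bézout bound = 2.

deg(f) = 2, deg(g) = 1, so Bézout bound = 2.
Scan x ∈ F_7. For each x, list the y ∈ F_7 with f(x, y) ≡ 0 and those with g(x, y) ≡ 0 (mod 7); the common zeros in that column are the intersection.
  x = 0: f ≡ 0 at y ∈ {3, 6}; g ≡ 0 at y ∈ {6}; common: {6}.
  x = 1: f ≡ 0 at y ∈ ∅; g ≡ 0 at y ∈ {6}; common: ∅.
  x = 2: f ≡ 0 at y ∈ ∅; g ≡ 0 at y ∈ {6}; common: ∅.
  x = 3: f ≡ 0 at y ∈ ∅; g ≡ 0 at y ∈ {6}; common: ∅.
  x = 4: f ≡ 0 at y ∈ {3, 6}; g ≡ 0 at y ∈ {6}; common: {6}.
  x = 5: f ≡ 0 at y ∈ {1}; g ≡ 0 at y ∈ {6}; common: ∅.
  x = 6: f ≡ 0 at y ∈ {1}; g ≡ 0 at y ∈ {6}; common: ∅.
Collecting: common zeros = {(0, 6), (4, 6)}, so the count is 2.
Comparison with the Bézout bound: 2 ≤ 2 = deg(f)·deg(g), as expected for curves with no common component (the bound is attained).


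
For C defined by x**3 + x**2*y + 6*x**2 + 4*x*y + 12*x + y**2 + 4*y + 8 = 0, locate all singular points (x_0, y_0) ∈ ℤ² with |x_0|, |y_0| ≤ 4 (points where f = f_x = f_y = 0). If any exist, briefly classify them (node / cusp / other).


Singular points: {(-2, 0)}; classification: cusp.

Compute partial derivatives:
  f_x = 3*x**2 + 2*x*y + 12*x + 4*y + 12.
  f_y = x**2 + 4*x + 2*y + 4.
Scan x_0 ∈ {−4, ..., 4}. For each x_0, f_y(x_0, y) is a polynomial in y; find its integer roots y ∈ {−4, ..., 4}, then test f_x and f at those candidates.
  x = -4: f_y(-4, y) = 2*y + 4; vanishes at y ∈ {-2}. (-4, -2): f_x = 20 ≠ 0.
  x = -3: f_y(-3, y) = 2*y + 1; no integer root y with |y| ≤ 4.
  x = -2: f_y(-2, y) = 2*y; vanishes at y ∈ {0}. (-2, 0): f_x = 0, f = 0 — SINGULAR.
  x = -1: f_y(-1, y) = 2*y + 1; no integer root y with |y| ≤ 4.
  x = 0: f_y(0, y) = 2*y + 4; vanishes at y ∈ {-2}. (0, -2): f_x = 4 ≠ 0.
  x = 1: f_y(1, y) = 2*y + 9; no integer root y with |y| ≤ 4.
  x = 2: f_y(2, y) = 2*y + 16; no integer root y with |y| ≤ 4.
  x = 3: f_y(3, y) = 2*y + 25; no integer root y with |y| ≤ 4.
  x = 4: f_y(4, y) = 2*y + 36; no integer root y with |y| ≤ 4.
Only singular point on the grid: (-2, 0).
Classify: substitute x = -2 + u, y = 0 + v and expand: f = u**3 + u**2*v + v**2.
No constant or linear terms (consistent with a singular point). Quadratic part: v**2. Cubic part: u**3 + u**2*v.
The quadratic part v**2 is a perfect square, so there is a single (double) tangent line v = 0, i.e. y = 0. Restricting the cubic part to that line (v = 0) leaves u**3 ≠ 0, so f is not divisible by v and the branch is v² ≈ -u**3 to lowest order — this is a cusp.
Classification: cusp.


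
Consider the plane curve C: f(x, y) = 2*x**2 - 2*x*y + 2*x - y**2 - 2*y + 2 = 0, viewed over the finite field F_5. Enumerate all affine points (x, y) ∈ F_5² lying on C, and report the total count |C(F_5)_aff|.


Affine F_5-points: {(1, 3)}; count = 1.

For each of the 25 pairs (x, y) ∈ F_5², evaluate f(x, y) mod 5. Record the zeros.
  x = 0: [0↦2, 1↦4, 2↦4, 3↦2, 4↦3]  zeros at y ∈ ∅
  x = 1: [0↦1, 1↦1, 2↦4, 3↦0, 4↦4]  zeros at y ∈ {3}
  x = 2: [0↦4, 1↦2, 2↦3, 3↦2, 4↦4]  zeros at y ∈ ∅
  x = 3: [0↦1, 1↦2, 2↦1, 3↦3, 4↦3]  zeros at y ∈ ∅
  x = 4: [0↦2, 1↦1, 2↦3, 3↦3, 4↦1]  zeros at y ∈ ∅
Collecting zeros: affine points = {(1, 3)}.
Total count |C(F_5)_aff| = 1.


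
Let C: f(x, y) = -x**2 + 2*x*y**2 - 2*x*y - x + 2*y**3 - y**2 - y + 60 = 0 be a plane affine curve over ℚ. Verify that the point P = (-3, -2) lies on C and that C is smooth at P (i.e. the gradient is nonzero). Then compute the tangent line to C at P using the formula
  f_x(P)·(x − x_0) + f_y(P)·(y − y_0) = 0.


Tangent line at P: 17*x + 57*y + 165 = 0.

Step 1: f(-3, -2) = 0, so P lies on C.
Step 2: partial derivatives
  f_x(x, y) = -2*x + 2*y**2 - 2*y - 1, f_y(x, y) = 4*x*y - 2*x + 6*y**2 - 2*y - 1.
  f_x(P) = 17, f_y(P) = 57 (gradient nonzero, so P is smooth).
Step 3: tangent line at P: 17·(x − -3) + 57·(y − -2) = 0.
Expanding: 17*x + 57*y + 165 = 0.


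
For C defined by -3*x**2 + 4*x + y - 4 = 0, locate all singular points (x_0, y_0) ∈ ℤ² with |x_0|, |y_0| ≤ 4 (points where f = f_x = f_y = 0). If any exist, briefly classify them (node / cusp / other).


No singular points in the scanned grid; C is smooth there.

Compute partial derivatives:
  f_x = 4 - 6*x.
  f_y = 1.
f_y = 1 is a nonzero constant, so f_y never vanishes: no point (x, y) can satisfy f = f_x = f_y = 0. In particular no (x, y) ∈ {−4, ..., 4}² is singular; the curve is smooth.


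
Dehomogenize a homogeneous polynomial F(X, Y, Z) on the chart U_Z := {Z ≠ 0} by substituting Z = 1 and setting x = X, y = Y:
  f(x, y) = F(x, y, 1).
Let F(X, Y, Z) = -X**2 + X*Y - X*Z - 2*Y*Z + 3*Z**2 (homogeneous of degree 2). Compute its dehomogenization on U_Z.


f(x, y) = -x**2 + x*y - x - 2*y + 3

On U_Z we set Z = 1. Each monomial c·X^i·Y^j·Z^k in F becomes c·x^i·y^j·1^k = c·x^i·y^j.
Substituting Z = 1: F(X, Y, 1) = -x**2 + x*y - x - 2*y + 3.
Note: deg(f) ≤ deg(F) = 2; strict inequality happens when F is divisible by Z (lost terms).


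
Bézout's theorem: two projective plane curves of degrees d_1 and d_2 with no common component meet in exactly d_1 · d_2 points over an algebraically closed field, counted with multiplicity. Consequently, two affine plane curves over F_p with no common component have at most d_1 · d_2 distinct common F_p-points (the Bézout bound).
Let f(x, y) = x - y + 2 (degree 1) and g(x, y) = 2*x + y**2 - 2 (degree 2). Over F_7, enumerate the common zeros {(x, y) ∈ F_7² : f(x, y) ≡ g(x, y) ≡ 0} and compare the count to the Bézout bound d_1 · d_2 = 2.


Common zeros: {(4, 6)}; count = 1; Bézout bound = 2.

deg(f) = 1, deg(g) = 2, so Bézout bound = 2.
Scan x ∈ F_7. For each x, list the y ∈ F_7 with f(x, y) ≡ 0 and those with g(x, y) ≡ 0 (mod 7); the common zeros in that column are the intersection.
  x = 0: f ≡ 0 at y ∈ {2}; g ≡ 0 at y ∈ {3, 4}; common: ∅.
  x = 1: f ≡ 0 at y ∈ {3}; g ≡ 0 at y ∈ {0}; common: ∅.
  x = 2: f ≡ 0 at y ∈ {4}; g ≡ 0 at y ∈ ∅; common: ∅.
  x = 3: f ≡ 0 at y ∈ {5}; g ≡ 0 at y ∈ ∅; common: ∅.
  x = 4: f ≡ 0 at y ∈ {6}; g ≡ 0 at y ∈ {1, 6}; common: {6}.
  x = 5: f ≡ 0 at y ∈ {0}; g ≡ 0 at y ∈ ∅; common: ∅.
  x = 6: f ≡ 0 at y ∈ {1}; g ≡ 0 at y ∈ {2, 5}; common: ∅.
Collecting: common zeros = {(4, 6)}, so the count is 1.
Comparison with the Bézout bound: 1 ≤ 2 = deg(f)·deg(g), as expected for curves with no common component (the affine F_7-count falls short of the bound because intersections may lie at infinity, over extension fields, or carry multiplicity).


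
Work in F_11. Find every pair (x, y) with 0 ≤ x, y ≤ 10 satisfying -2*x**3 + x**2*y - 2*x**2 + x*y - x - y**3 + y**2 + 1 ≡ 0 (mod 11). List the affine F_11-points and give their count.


Affine F_11-points: {(0, 5), (1, 4), (4, 1), (4, 3), (4, 8), (5, 9), (6, 2), (7, 2), (9, 0), (9, 2), (9, 10)}; count = 11.

For each of the 121 pairs (x, y) ∈ F_11², evaluate f(x, y) mod 11. Record the zeros.
  x = 0: [0↦1, 1↦1, 2↦8, 3↦5, 4↦8, 5↦0, 6↦8, 7↦4, 8↦4, 9↦2, 10↦3]  zeros at y ∈ {5}
  x = 1: [0↦7, 1↦9, 2↦7, 3↦6, 4↦0, 5↦5, 6↦4, 7↦2, 8↦4, 9↦4, 10↦7]  zeros at y ∈ {4}
  x = 2: [0↦8, 1↦3, 2↦5, 3↦8, 4↦6, 5↦4, 6↦7, 7↦9, 8↦4, 9↦8, 10↦4]  zeros at y ∈ ∅
  x = 3: [0↦3, 1↦4, 2↦1, 3↦10, 4↦3, 5↦7, 6↦5, 7↦2, 8↦3, 9↦2, 10↦4]  zeros at y ∈ ∅
  x = 4: [0↦2, 1↦0, 2↦5, 3↦0, 4↦1, 5↦2, 6↦8, 7↦2, 8↦0, 9↦7, 10↦6]  zeros at y ∈ {1, 3, 8}
  x = 5: [0↦4, 1↦1, 2↦5, 3↦10, 4↦10, 5↦10, 6↦4, 7↦8, 8↦5, 9↦0, 10↦9]  zeros at y ∈ {9}
  x = 6: [0↦8, 1↦6, 2↦0, 3↦6, 4↦7, 5↦8, 6↦3, 7↦8, 8↦6, 9↦2, 10↦1]  zeros at y ∈ {2}
  x = 7: [0↦2, 1↦3, 2↦0, 3↦9, 4↦2, 5↦6, 6↦4, 7↦1, 8↦2, 9↦1, 10↦3]  zeros at y ∈ {2}
  x = 8: [0↦7, 1↦2, 2↦4, 3↦7, 4↦5, 5↦3, 6↦6, 7↦8, 8↦3, 9↦7, 10↦3]  zeros at y ∈ ∅
  x = 9: [0↦0, 1↦2, 2↦0, 3↦10, 4↦4, 5↦9, 6↦8, 7↦6, 8↦8, 9↦8, 10↦0]  zeros at y ∈ {0, 2, 10}
  x = 10: [0↦2, 1↦2, 2↦9, 3↦6, 4↦9, 5↦1, 6↦9, 7↦5, 8↦5, 9↦3, 10↦4]  zeros at y ∈ ∅
Collecting zeros: affine points = {(0, 5), (1, 4), (4, 1), (4, 3), (4, 8), (5, 9), (6, 2), (7, 2), (9, 0), (9, 2), (9, 10)}.
Total count |C(F_11)_aff| = 11.


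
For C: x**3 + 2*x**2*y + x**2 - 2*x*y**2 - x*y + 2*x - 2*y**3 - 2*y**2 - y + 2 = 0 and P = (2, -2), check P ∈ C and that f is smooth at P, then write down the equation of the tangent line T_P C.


Tangent line at P: -4*x + 5*y + 18 = 0.

Step 1: f(2, -2) = 0, so P lies on C.
Step 2: partial derivatives
  f_x(x, y) = 3*x**2 + 4*x*y + 2*x - 2*y**2 - y + 2, f_y(x, y) = 2*x**2 - 4*x*y - x - 6*y**2 - 4*y - 1.
  f_x(P) = -4, f_y(P) = 5 (gradient nonzero, so P is smooth).
Step 3: tangent line at P: -4·(x − 2) + 5·(y − -2) = 0.
Expanding: -4*x + 5*y + 18 = 0.


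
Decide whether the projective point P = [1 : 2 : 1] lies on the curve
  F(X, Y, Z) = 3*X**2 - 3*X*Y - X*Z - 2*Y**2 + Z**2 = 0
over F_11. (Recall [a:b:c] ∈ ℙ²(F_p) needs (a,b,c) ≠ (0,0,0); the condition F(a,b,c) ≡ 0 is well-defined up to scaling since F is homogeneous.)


F(1,2,1) ≡ 0 (mod 11); P is on the curve.

Evaluate F(1, 2, 1) term-by-term (mod 11).
  3*X**2 ↦ 3·1·1·1 = 3
  -3*X*Y ↦ -3·1·2·1 = -6
  -X*Z ↦ -1·1·1·1 = -1
  -2*Y**2 ↦ -2·1·4·1 = -8
  Z**2 ↦ 1·1·1·1 = 1
Sum: F(1, 2, 1) = (3) + (-6) + (-1) + (-8) + (1) = -11.
Reducing mod 11: -11 ≡ 0 (mod 11).
Since F(a, b, c) ≡ 0 (mod 11), P lies on the curve.


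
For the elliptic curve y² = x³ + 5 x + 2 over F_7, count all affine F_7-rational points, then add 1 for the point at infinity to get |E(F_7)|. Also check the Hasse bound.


Affine points = {(0, 3), (0, 4), (1, 1), (1, 6), (3, 3), (3, 4), (4, 3), (4, 4)}; affine count = 8; |E(F_7)| = 9.

Discriminant check: Δ ∝ 4a³ + 27b² = 4·5³ + 27·2² = 4·125 + 27·4 ≡ 6 (mod 7). Nonzero ⇒ E is nonsingular.
For each x ∈ F_7, compute rhs = x³ + 5·x + 2 mod 7, then count y ∈ F_7 with y² ≡ rhs.
  x = 0: rhs = 2, matching y values: 3, 4 (2 points).
  x = 1: rhs = 1, matching y values: 1, 6 (2 points).
  x = 2: rhs = 6, matching y values: none (0 points).
  x = 3: rhs = 2, matching y values: 3, 4 (2 points).
  x = 4: rhs = 2, matching y values: 3, 4 (2 points).
  x = 5: rhs = 5, matching y values: none (0 points).
  x = 6: rhs = 3, matching y values: none (0 points).
Total affine count: 8.
Full point count |E(F_7)| = 8 + 1 = 9.
Hasse bound: |9 − (7+1)| = |1| = 1 ≤ 2√7 ≈ 5.2915 ✓.


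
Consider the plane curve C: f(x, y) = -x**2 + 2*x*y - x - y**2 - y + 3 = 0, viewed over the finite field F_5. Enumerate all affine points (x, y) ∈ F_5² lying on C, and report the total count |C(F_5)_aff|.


Affine F_5-points: {(1, 3), (3, 1), (3, 4), (4, 3), (4, 4)}; count = 5.

For each of the 25 pairs (x, y) ∈ F_5², evaluate f(x, y) mod 5. Record the zeros.
  x = 0: [0↦3, 1↦1, 2↦2, 3↦1, 4↦3]  zeros at y ∈ ∅
  x = 1: [0↦1, 1↦1, 2↦4, 3↦0, 4↦4]  zeros at y ∈ {3}
  x = 2: [0↦2, 1↦4, 2↦4, 3↦2, 4↦3]  zeros at y ∈ ∅
  x = 3: [0↦1, 1↦0, 2↦2, 3↦2, 4↦0]  zeros at y ∈ {1, 4}
  x = 4: [0↦3, 1↦4, 2↦3, 3↦0, 4↦0]  zeros at y ∈ {3, 4}
Collecting zeros: affine points = {(1, 3), (3, 1), (3, 4), (4, 3), (4, 4)}.
Total count |C(F_5)_aff| = 5.


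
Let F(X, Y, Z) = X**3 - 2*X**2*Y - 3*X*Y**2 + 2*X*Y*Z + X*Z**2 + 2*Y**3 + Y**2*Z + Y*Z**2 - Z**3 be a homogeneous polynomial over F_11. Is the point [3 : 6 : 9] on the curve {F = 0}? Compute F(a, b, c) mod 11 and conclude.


F(3,6,9) ≡ 4 (mod 11); P is NOT on the curve.

Evaluate F(3, 6, 9) term-by-term (mod 11).
  X**3 ↦ 1·27·1·1 = 27
  -2*X**2*Y ↦ -2·9·6·1 = -108
  -3*X*Y**2 ↦ -3·3·36·1 = -324
  2*X*Y*Z ↦ 2·3·6·9 = 324
  X*Z**2 ↦ 1·3·1·81 = 243
  2*Y**3 ↦ 2·1·216·1 = 432
  Y**2*Z ↦ 1·1·36·9 = 324
  Y*Z**2 ↦ 1·1·6·81 = 486
  -Z**3 ↦ -1·1·1·729 = -729
Sum: F(3, 6, 9) = (27) + (-108) + (-324) + (324) + (243) + (432) + (324) + (486) + (-729) = 675.
Reducing mod 11: 675 ≡ 4 (mod 11).
Since F(a, b, c) ≡ 4 ≠ 0 (mod 11), P does NOT lie on the curve.


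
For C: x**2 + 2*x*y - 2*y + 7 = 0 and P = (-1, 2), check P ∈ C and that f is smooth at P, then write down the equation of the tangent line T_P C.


Tangent line at P: 2*x - 4*y + 10 = 0.

Step 1: f(-1, 2) = 0, so P lies on C.
Step 2: partial derivatives
  f_x(x, y) = 2*x + 2*y, f_y(x, y) = 2*x - 2.
  f_x(P) = 2, f_y(P) = -4 (gradient nonzero, so P is smooth).
Step 3: tangent line at P: 2·(x − -1) + -4·(y − 2) = 0.
Expanding: 2*x - 4*y + 10 = 0.


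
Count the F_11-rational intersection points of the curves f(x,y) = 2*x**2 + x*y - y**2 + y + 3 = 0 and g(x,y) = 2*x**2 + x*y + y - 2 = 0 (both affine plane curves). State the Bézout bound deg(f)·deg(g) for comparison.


Common zeros: {(3, 7), (10, 4), (10, 7)}; count = 3; Bézout bound = 4.

deg(f) = 2, deg(g) = 2, so Bézout bound = 4.
Scan x ∈ F_11. For each x, list the y ∈ F_11 with f(x, y) ≡ 0 and those with g(x, y) ≡ 0 (mod 11); the common zeros in that column are the intersection.
  x = 0: f ≡ 0 at y ∈ ∅; g ≡ 0 at y ∈ {2}; common: ∅.
  x = 1: f ≡ 0 at y ∈ ∅; g ≡ 0 at y ∈ {0}; common: ∅.
  x = 2: f ≡ 0 at y ∈ {0, 3}; g ≡ 0 at y ∈ {9}; common: ∅.
  x = 3: f ≡ 0 at y ∈ {7, 8}; g ≡ 0 at y ∈ {7}; common: {7}.
  x = 4: f ≡ 0 at y ∈ {8}; g ≡ 0 at y ∈ {5}; common: ∅.
  x = 5: f ≡ 0 at y ∈ ∅; g ≡ 0 at y ∈ {3}; common: ∅.
  x = 6: f ≡ 0 at y ∈ ∅; g ≡ 0 at y ∈ {1}; common: ∅.
  x = 7: f ≡ 0 at y ∈ ∅; g ≡ 0 at y ∈ {10}; common: ∅.
  x = 8: f ≡ 0 at y ∈ {10}; g ≡ 0 at y ∈ {8}; common: ∅.
  x = 9: f ≡ 0 at y ∈ {0, 10}; g ≡ 0 at y ∈ {6}; common: ∅.
  x = 10: f ≡ 0 at y ∈ {4, 7}; g ≡ 0 at y ∈ {0, 1, 2, 3, 4, 5, 6, 7, 8, 9, 10}; common: {4, 7}.
Collecting: common zeros = {(3, 7), (10, 4), (10, 7)}, so the count is 3.
Comparison with the Bézout bound: 3 ≤ 4 = deg(f)·deg(g), as expected for curves with no common component (the affine F_11-count falls short of the bound because intersections may lie at infinity, over extension fields, or carry multiplicity).


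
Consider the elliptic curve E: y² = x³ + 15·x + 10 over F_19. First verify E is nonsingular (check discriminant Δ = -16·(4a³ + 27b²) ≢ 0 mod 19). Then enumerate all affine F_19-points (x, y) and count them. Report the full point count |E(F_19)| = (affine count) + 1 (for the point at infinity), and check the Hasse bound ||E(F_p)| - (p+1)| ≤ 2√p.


Affine points = {(1, 8), (1, 11), (3, 5), (3, 14), (4, 1), (4, 18), (5, 1), (5, 18), (9, 0), (10, 1), (10, 18), (11, 9), (11, 10), (14, 0), (15, 0)}; affine count = 15; |E(F_19)| = 16.

Discriminant check: Δ ∝ 4a³ + 27b² = 4·15³ + 27·10² = 4·3375 + 27·100 ≡ 12 (mod 19). Nonzero ⇒ E is nonsingular.
For each x ∈ F_19, compute rhs = x³ + 15·x + 10 mod 19, then count y ∈ F_19 with y² ≡ rhs.
  x = 0: rhs = 10, matching y values: none (0 points).
  x = 1: rhs = 7, matching y values: 8, 11 (2 points).
  x = 2: rhs = 10, matching y values: none (0 points).
  x = 3: rhs = 6, matching y values: 5, 14 (2 points).
  x = 4: rhs = 1, matching y values: 1, 18 (2 points).
  x = 5: rhs = 1, matching y values: 1, 18 (2 points).
  x = 6: rhs = 12, matching y values: none (0 points).
  x = 7: rhs = 2, matching y values: none (0 points).
  x = 8: rhs = 15, matching y values: none (0 points).
  x = 9: rhs = 0, matching y values: 0 (1 points).
  x = 10: rhs = 1, matching y values: 1, 18 (2 points).
  x = 11: rhs = 5, matching y values: 9, 10 (2 points).
  x = 12: rhs = 18, matching y values: none (0 points).
  x = 13: rhs = 8, matching y values: none (0 points).
  x = 14: rhs = 0, matching y values: 0 (1 points).
  x = 15: rhs = 0, matching y values: 0 (1 points).
  x = 16: rhs = 14, matching y values: none (0 points).
  x = 17: rhs = 10, matching y values: none (0 points).
  x = 18: rhs = 13, matching y values: none (0 points).
Total affine count: 15.
Full point count |E(F_19)| = 15 + 1 = 16.
Hasse bound: |16 − (19+1)| = |-4| = 4 ≤ 2√19 ≈ 8.7178 ✓.


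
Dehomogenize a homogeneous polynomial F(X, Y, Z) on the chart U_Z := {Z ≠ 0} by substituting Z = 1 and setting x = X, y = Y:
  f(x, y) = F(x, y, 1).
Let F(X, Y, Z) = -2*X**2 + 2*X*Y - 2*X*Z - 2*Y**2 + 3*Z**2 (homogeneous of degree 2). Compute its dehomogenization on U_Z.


f(x, y) = -2*x**2 + 2*x*y - 2*x - 2*y**2 + 3

On U_Z we set Z = 1. Each monomial c·X^i·Y^j·Z^k in F becomes c·x^i·y^j·1^k = c·x^i·y^j.
Substituting Z = 1: F(X, Y, 1) = -2*x**2 + 2*x*y - 2*x - 2*y**2 + 3.
Note: deg(f) ≤ deg(F) = 2; strict inequality happens when F is divisible by Z (lost terms).


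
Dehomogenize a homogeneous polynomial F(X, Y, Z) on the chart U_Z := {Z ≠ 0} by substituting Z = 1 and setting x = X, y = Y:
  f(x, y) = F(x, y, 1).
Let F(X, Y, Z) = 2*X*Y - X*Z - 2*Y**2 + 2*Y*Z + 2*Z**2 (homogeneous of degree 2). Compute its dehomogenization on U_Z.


f(x, y) = 2*x*y - x - 2*y**2 + 2*y + 2

On U_Z we set Z = 1. Each monomial c·X^i·Y^j·Z^k in F becomes c·x^i·y^j·1^k = c·x^i·y^j.
Substituting Z = 1: F(X, Y, 1) = 2*x*y - x - 2*y**2 + 2*y + 2.
Note: deg(f) ≤ deg(F) = 2; strict inequality happens when F is divisible by Z (lost terms).


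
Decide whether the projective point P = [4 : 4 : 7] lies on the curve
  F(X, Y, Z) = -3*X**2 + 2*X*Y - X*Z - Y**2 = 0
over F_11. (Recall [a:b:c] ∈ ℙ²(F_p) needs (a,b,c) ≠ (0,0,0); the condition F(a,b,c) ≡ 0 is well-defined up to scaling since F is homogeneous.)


F(4,4,7) ≡ 6 (mod 11); P is NOT on the curve.

Evaluate F(4, 4, 7) term-by-term (mod 11).
  -3*X**2 ↦ -3·16·1·1 = -48
  2*X*Y ↦ 2·4·4·1 = 32
  -X*Z ↦ -1·4·1·7 = -28
  -Y**2 ↦ -1·1·16·1 = -16
Sum: F(4, 4, 7) = (-48) + (32) + (-28) + (-16) = -60.
Reducing mod 11: -60 ≡ 6 (mod 11).
Since F(a, b, c) ≡ 6 ≠ 0 (mod 11), P does NOT lie on the curve.


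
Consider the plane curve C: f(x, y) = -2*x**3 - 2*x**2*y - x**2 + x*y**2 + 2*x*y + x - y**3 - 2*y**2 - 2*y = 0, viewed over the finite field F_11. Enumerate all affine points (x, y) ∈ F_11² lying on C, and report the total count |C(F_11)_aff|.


Affine F_11-points: {(0, 0), (1, 3), (1, 8), (1, 10), (2, 10), (3, 10), (4, 1), (4, 6), (5, 3), (6, 0), (7, 3), (7, 4), (7, 9), (9, 7), (10, 0)}; count = 15.

For each of the 121 pairs (x, y) ∈ F_11², evaluate f(x, y) mod 11. Record the zeros.
  x = 0: [0↦0, 1↦6, 2↦2, 3↦4, 4↦6, 5↦2, 6↦8, 7↦7, 8↦4, 9↦4, 10↦1]  zeros at y ∈ {0}
  x = 1: [0↦9, 1↦5, 2↦4, 3↦0, 4↦9, 5↦3, 6↦9, 7↦10, 8↦0, 9↦6, 10↦0]  zeros at y ∈ {3, 8, 10}
  x = 2: [0↦4, 1↦8, 2↦6, 3↦3, 4↦4, 5↦3, 6↦5, 7↦4, 8↦5, 9↦2, 10↦0]  zeros at y ∈ {10}
  x = 3: [0↦6, 1↦3, 2↦7, 3↦1, 4↦1, 5↦1, 6↦6, 7↦10, 8↦7, 9↦2, 10↦0]  zeros at y ∈ {10}
  x = 4: [0↦3, 1↦0, 2↦6, 3↦4, 4↦10, 5↦7, 6↦0, 7↦5, 8↦5, 9↦5, 10↦10]  zeros at y ∈ {1, 6}
  x = 5: [0↦5, 1↦9, 2↦2, 3↦0, 4↦8, 5↦9, 6↦8, 7↦10, 8↦9, 9↦10, 10↦7]  zeros at y ∈ {3}
  x = 6: [0↦0, 1↦7, 2↦5, 3↦10, 4↦5, 5↦6, 6↦7, 7↦2, 8↦7, 9↦5, 10↦1]  zeros at y ∈ {0}
  x = 7: [0↦9, 1↦4, 2↦3, 3↦0, 4↦0, 5↦8, 6↦7, 7↦2, 8↦9, 9↦0, 10↦2]  zeros at y ∈ {3, 4, 9}
  x = 8: [0↦9, 1↦10, 2↦6, 3↦2, 4↦3, 5↦3, 6↦7, 7↦9, 8↦3, 9↦5, 10↦9]  zeros at y ∈ ∅
  x = 9: [0↦10, 1↦2, 2↦2, 3↦4, 4↦2, 5↦1, 6↦6, 7↦0, 8↦10, 9↦8, 10↦10]  zeros at y ∈ {7}
  x = 10: [0↦0, 1↦1, 2↦1, 3↦5, 4↦7, 5↦1, 6↦3, 7↦7, 8↦7, 9↦8, 10↦4]  zeros at y ∈ {0}
Collecting zeros: affine points = {(0, 0), (1, 3), (1, 8), (1, 10), (2, 10), (3, 10), (4, 1), (4, 6), (5, 3), (6, 0), (7, 3), (7, 4), (7, 9), (9, 7), (10, 0)}.
Total count |C(F_11)_aff| = 15.


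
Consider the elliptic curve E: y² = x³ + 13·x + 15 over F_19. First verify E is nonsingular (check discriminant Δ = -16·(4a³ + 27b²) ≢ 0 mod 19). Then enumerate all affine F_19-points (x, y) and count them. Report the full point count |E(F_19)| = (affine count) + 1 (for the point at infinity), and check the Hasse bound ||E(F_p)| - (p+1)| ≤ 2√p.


Affine points = {(2, 7), (2, 12), (3, 9), (3, 10), (4, 6), (4, 13), (6, 9), (6, 10), (8, 2), (8, 17), (9, 5), (9, 14), (10, 9), (10, 10), (11, 8), (11, 11), (13, 5), (13, 14), (16, 5), (16, 14), (17, 0), (18, 1), (18, 18)}; affine count = 23; |E(F_19)| = 24.

Discriminant check: Δ ∝ 4a³ + 27b² = 4·13³ + 27·15² = 4·2197 + 27·225 ≡ 5 (mod 19). Nonzero ⇒ E is nonsingular.
For each x ∈ F_19, compute rhs = x³ + 13·x + 15 mod 19, then count y ∈ F_19 with y² ≡ rhs.
  x = 0: rhs = 15, matching y values: none (0 points).
  x = 1: rhs = 10, matching y values: none (0 points).
  x = 2: rhs = 11, matching y values: 7, 12 (2 points).
  x = 3: rhs = 5, matching y values: 9, 10 (2 points).
  x = 4: rhs = 17, matching y values: 6, 13 (2 points).
  x = 5: rhs = 15, matching y values: none (0 points).
  x = 6: rhs = 5, matching y values: 9, 10 (2 points).
  x = 7: rhs = 12, matching y values: none (0 points).
  x = 8: rhs = 4, matching y values: 2, 17 (2 points).
  x = 9: rhs = 6, matching y values: 5, 14 (2 points).
  x = 10: rhs = 5, matching y values: 9, 10 (2 points).
  x = 11: rhs = 7, matching y values: 8, 11 (2 points).
  x = 12: rhs = 18, matching y values: none (0 points).
  x = 13: rhs = 6, matching y values: 5, 14 (2 points).
  x = 14: rhs = 15, matching y values: none (0 points).
  x = 15: rhs = 13, matching y values: none (0 points).
  x = 16: rhs = 6, matching y values: 5, 14 (2 points).
  x = 17: rhs = 0, matching y values: 0 (1 points).
  x = 18: rhs = 1, matching y values: 1, 18 (2 points).
Total affine count: 23.
Full point count |E(F_19)| = 23 + 1 = 24.
Hasse bound: |24 − (19+1)| = |4| = 4 ≤ 2√19 ≈ 8.7178 ✓.


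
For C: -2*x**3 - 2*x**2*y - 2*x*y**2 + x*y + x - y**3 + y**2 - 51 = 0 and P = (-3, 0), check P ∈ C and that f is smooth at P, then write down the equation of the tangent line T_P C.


Tangent line at P: -53*x - 21*y - 159 = 0.

Step 1: f(-3, 0) = 0, so P lies on C.
Step 2: partial derivatives
  f_x(x, y) = -6*x**2 - 4*x*y - 2*y**2 + y + 1, f_y(x, y) = -2*x**2 - 4*x*y + x - 3*y**2 + 2*y.
  f_x(P) = -53, f_y(P) = -21 (gradient nonzero, so P is smooth).
Step 3: tangent line at P: -53·(x − -3) + -21·(y − 0) = 0.
Expanding: -53*x - 21*y - 159 = 0.


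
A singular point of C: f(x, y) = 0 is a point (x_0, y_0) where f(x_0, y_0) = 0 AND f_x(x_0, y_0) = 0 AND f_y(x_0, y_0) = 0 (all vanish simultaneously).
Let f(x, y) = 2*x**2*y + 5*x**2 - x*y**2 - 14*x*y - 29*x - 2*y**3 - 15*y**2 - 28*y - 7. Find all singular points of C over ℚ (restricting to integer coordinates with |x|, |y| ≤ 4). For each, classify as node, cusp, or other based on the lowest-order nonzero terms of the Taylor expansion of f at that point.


Singular points: {(2, -3)}; classification: node.

Compute partial derivatives:
  f_x = 4*x*y + 10*x - y**2 - 14*y - 29.
  f_y = 2*x**2 - 2*x*y - 14*x - 6*y**2 - 30*y - 28.
Scan x_0 ∈ {−4, ..., 4}. For each x_0, f_y(x_0, y) is a polynomial in y; find its integer roots y ∈ {−4, ..., 4}, then test f_x and f at those candidates.
  x = -4: f_y(-4, y) = -6*y**2 - 22*y + 60; no integer root y with |y| ≤ 4.
  x = -3: f_y(-3, y) = -6*y**2 - 24*y + 32; no integer root y with |y| ≤ 4.
  x = -2: f_y(-2, y) = -6*y**2 - 26*y + 8; no integer root y with |y| ≤ 4.
  x = -1: f_y(-1, y) = -6*y**2 - 28*y - 12; no integer root y with |y| ≤ 4.
  x = 0: f_y(0, y) = -6*y**2 - 30*y - 28; no integer root y with |y| ≤ 4.
  x = 1: f_y(1, y) = -6*y**2 - 32*y - 40; vanishes at y ∈ {-2}. (1, -2): f_x = -3 ≠ 0.
  x = 2: f_y(2, y) = -6*y**2 - 34*y - 48; vanishes at y ∈ {-3}. (2, -3): f_x = 0, f = 0 — SINGULAR.
  x = 3: f_y(3, y) = -6*y**2 - 36*y - 52; no integer root y with |y| ≤ 4.
  x = 4: f_y(4, y) = -6*y**2 - 38*y - 52; vanishes at y ∈ {-2}. (4, -2): f_x = 3 ≠ 0.
Only singular point on the grid: (2, -3).
Classify: substitute x = 2 + u, y = -3 + v and expand: f = 2*u**2*v - u**2 - u*v**2 - 2*v**3 + v**2.
No constant or linear terms (consistent with a singular point). Quadratic part: -u**2 + v**2. Cubic part: 2*u**2*v - u*v**2 - 2*v**3.
The quadratic part v**2 - u**2 = (v − u)(v + u) splits into two distinct linear factors, so there are two distinct tangent lines y − -3 = ±(x − 2) — this is a node (ordinary double point).
Classification: node.


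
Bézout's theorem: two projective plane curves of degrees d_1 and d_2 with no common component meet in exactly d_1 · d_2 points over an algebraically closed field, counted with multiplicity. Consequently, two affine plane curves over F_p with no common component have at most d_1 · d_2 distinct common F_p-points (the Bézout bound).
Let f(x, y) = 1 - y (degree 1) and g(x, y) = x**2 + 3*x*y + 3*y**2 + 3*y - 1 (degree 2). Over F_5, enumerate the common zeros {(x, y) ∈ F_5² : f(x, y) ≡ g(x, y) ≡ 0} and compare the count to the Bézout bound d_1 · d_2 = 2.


Common zeros: {(0, 1), (2, 1)}; count = 2; Bézout bound = 2.

deg(f) = 1, deg(g) = 2, so Bézout bound = 2.
Scan x ∈ F_5. For each x, list the y ∈ F_5 with f(x, y) ≡ 0 and those with g(x, y) ≡ 0 (mod 5); the common zeros in that column are the intersection.
  x = 0: f ≡ 0 at y ∈ {1}; g ≡ 0 at y ∈ {1, 3}; common: {1}.
  x = 1: f ≡ 0 at y ∈ {1}; g ≡ 0 at y ∈ {0, 3}; common: ∅.
  x = 2: f ≡ 0 at y ∈ {1}; g ≡ 0 at y ∈ {1}; common: {1}.
  x = 3: f ≡ 0 at y ∈ {1}; g ≡ 0 at y ∈ ∅; common: ∅.
  x = 4: f ≡ 0 at y ∈ {1}; g ≡ 0 at y ∈ {0}; common: ∅.
Collecting: common zeros = {(0, 1), (2, 1)}, so the count is 2.
Comparison with the Bézout bound: 2 ≤ 2 = deg(f)·deg(g), as expected for curves with no common component (the bound is attained).


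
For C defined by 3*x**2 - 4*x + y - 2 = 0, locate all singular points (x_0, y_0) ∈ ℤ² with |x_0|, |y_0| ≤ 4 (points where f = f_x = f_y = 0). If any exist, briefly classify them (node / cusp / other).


No singular points in the scanned grid; C is smooth there.

Compute partial derivatives:
  f_x = 6*x - 4.
  f_y = 1.
f_y = 1 is a nonzero constant, so f_y never vanishes: no point (x, y) can satisfy f = f_x = f_y = 0. In particular no (x, y) ∈ {−4, ..., 4}² is singular; the curve is smooth.


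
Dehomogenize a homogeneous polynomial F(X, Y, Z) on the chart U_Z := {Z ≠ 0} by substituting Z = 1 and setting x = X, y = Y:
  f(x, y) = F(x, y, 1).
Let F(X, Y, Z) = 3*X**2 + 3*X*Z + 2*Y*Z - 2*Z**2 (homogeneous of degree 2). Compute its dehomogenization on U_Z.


f(x, y) = 3*x**2 + 3*x + 2*y - 2

On U_Z we set Z = 1. Each monomial c·X^i·Y^j·Z^k in F becomes c·x^i·y^j·1^k = c·x^i·y^j.
Substituting Z = 1: F(X, Y, 1) = 3*x**2 + 3*x + 2*y - 2.
Note: deg(f) ≤ deg(F) = 2; strict inequality happens when F is divisible by Z (lost terms).


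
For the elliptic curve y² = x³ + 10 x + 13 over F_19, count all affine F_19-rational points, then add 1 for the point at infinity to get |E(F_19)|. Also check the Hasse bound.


Affine points = {(1, 9), (1, 10), (5, 6), (5, 13), (6, 2), (6, 17), (8, 4), (8, 15), (10, 7), (10, 12), (14, 3), (14, 16), (15, 2), (15, 17), (17, 2), (17, 17)}; affine count = 16; |E(F_19)| = 17.

Discriminant check: Δ ∝ 4a³ + 27b² = 4·10³ + 27·13² = 4·1000 + 27·169 ≡ 13 (mod 19). Nonzero ⇒ E is nonsingular.
For each x ∈ F_19, compute rhs = x³ + 10·x + 13 mod 19, then count y ∈ F_19 with y² ≡ rhs.
  x = 0: rhs = 13, matching y values: none (0 points).
  x = 1: rhs = 5, matching y values: 9, 10 (2 points).
  x = 2: rhs = 3, matching y values: none (0 points).
  x = 3: rhs = 13, matching y values: none (0 points).
  x = 4: rhs = 3, matching y values: none (0 points).
  x = 5: rhs = 17, matching y values: 6, 13 (2 points).
  x = 6: rhs = 4, matching y values: 2, 17 (2 points).
  x = 7: rhs = 8, matching y values: none (0 points).
  x = 8: rhs = 16, matching y values: 4, 15 (2 points).
  x = 9: rhs = 15, matching y values: none (0 points).
  x = 10: rhs = 11, matching y values: 7, 12 (2 points).
  x = 11: rhs = 10, matching y values: none (0 points).
  x = 12: rhs = 18, matching y values: none (0 points).
  x = 13: rhs = 3, matching y values: none (0 points).
  x = 14: rhs = 9, matching y values: 3, 16 (2 points).
  x = 15: rhs = 4, matching y values: 2, 17 (2 points).
  x = 16: rhs = 13, matching y values: none (0 points).
  x = 17: rhs = 4, matching y values: 2, 17 (2 points).
  x = 18: rhs = 2, matching y values: none (0 points).
Total affine count: 16.
Full point count |E(F_19)| = 16 + 1 = 17.
Hasse bound: |17 − (19+1)| = |-3| = 3 ≤ 2√19 ≈ 8.7178 ✓.


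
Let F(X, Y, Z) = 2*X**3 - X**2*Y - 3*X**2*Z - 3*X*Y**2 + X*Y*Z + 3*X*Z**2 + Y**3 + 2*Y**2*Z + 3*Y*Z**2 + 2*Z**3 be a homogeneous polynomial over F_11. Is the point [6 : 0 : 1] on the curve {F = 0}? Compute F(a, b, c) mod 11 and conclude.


F(6,0,1) ≡ 3 (mod 11); P is NOT on the curve.

Evaluate F(6, 0, 1) term-by-term (mod 11).
  2*X**3 ↦ 2·216·1·1 = 432
  -X**2*Y ↦ -1·36·0·1 = 0
  -3*X**2*Z ↦ -3·36·1·1 = -108
  -3*X*Y**2 ↦ -3·6·0·1 = 0
  X*Y*Z ↦ 1·6·0·1 = 0
  3*X*Z**2 ↦ 3·6·1·1 = 18
  Y**3 ↦ 1·1·0·1 = 0
  2*Y**2*Z ↦ 2·1·0·1 = 0
  3*Y*Z**2 ↦ 3·1·0·1 = 0
  2*Z**3 ↦ 2·1·1·1 = 2
Sum: F(6, 0, 1) = (432) + (0) + (-108) + (0) + (0) + (18) + (0) + (0) + (0) + (2) = 344.
Reducing mod 11: 344 ≡ 3 (mod 11).
Since F(a, b, c) ≡ 3 ≠ 0 (mod 11), P does NOT lie on the curve.


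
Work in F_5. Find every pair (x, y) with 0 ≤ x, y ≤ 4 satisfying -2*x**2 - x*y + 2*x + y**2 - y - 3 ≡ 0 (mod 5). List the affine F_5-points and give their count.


Affine F_5-points: {(1, 3), (1, 4), (3, 0), (3, 4)}; count = 4.

For each of the 25 pairs (x, y) ∈ F_5², evaluate f(x, y) mod 5. Record the zeros.
  x = 0: [0↦2, 1↦2, 2↦4, 3↦3, 4↦4]  zeros at y ∈ ∅
  x = 1: [0↦2, 1↦1, 2↦2, 3↦0, 4↦0]  zeros at y ∈ {3, 4}
  x = 2: [0↦3, 1↦1, 2↦1, 3↦3, 4↦2]  zeros at y ∈ ∅
  x = 3: [0↦0, 1↦2, 2↦1, 3↦2, 4↦0]  zeros at y ∈ {0, 4}
  x = 4: [0↦3, 1↦4, 2↦2, 3↦2, 4↦4]  zeros at y ∈ ∅
Collecting zeros: affine points = {(1, 3), (1, 4), (3, 0), (3, 4)}.
Total count |C(F_5)_aff| = 4.


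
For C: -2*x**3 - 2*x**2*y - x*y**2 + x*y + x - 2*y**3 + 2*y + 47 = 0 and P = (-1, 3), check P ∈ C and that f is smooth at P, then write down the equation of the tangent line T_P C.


Tangent line at P: x - 49*y + 148 = 0.

Step 1: f(-1, 3) = 0, so P lies on C.
Step 2: partial derivatives
  f_x(x, y) = -6*x**2 - 4*x*y - y**2 + y + 1, f_y(x, y) = -2*x**2 - 2*x*y + x - 6*y**2 + 2.
  f_x(P) = 1, f_y(P) = -49 (gradient nonzero, so P is smooth).
Step 3: tangent line at P: 1·(x − -1) + -49·(y − 3) = 0.
Expanding: x - 49*y + 148 = 0.


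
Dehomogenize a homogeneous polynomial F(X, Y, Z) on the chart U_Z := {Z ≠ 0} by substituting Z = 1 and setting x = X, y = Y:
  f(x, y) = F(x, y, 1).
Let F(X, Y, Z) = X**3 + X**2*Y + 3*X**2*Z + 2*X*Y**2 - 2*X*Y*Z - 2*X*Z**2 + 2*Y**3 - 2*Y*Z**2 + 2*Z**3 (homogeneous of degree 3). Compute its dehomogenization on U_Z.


f(x, y) = x**3 + x**2*y + 3*x**2 + 2*x*y**2 - 2*x*y - 2*x + 2*y**3 - 2*y + 2

On U_Z we set Z = 1. Each monomial c·X^i·Y^j·Z^k in F becomes c·x^i·y^j·1^k = c·x^i·y^j.
Substituting Z = 1: F(X, Y, 1) = x**3 + x**2*y + 3*x**2 + 2*x*y**2 - 2*x*y - 2*x + 2*y**3 - 2*y + 2.
Note: deg(f) ≤ deg(F) = 3; strict inequality happens when F is divisible by Z (lost terms).
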